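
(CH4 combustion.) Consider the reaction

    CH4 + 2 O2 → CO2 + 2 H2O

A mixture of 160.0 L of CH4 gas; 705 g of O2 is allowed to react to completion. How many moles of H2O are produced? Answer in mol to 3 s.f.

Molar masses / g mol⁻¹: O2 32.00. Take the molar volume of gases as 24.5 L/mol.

n(CH4) = 160.0 / 24.5 = 6.531 mol
n(O2) = 705.0 / 32.00 = 22.03 mol
n/ν for CH4 = 6.531/1 = 6.531
n/ν for O2 = 22.03/2 = 11.02
Smallest n/ν is CH4 → limiting reagent.
n(H2O) = (2/1) × 6.531 = 13.06 mol

13.1 mol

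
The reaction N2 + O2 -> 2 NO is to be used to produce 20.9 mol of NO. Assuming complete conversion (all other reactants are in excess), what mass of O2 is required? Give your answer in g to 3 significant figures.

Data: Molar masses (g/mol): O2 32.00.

n(NO) = 20.90 mol
n(O2) = (1/2) × 20.90 = 10.45 mol
mass = 10.45 × 32.00 = 334.4 g

334 g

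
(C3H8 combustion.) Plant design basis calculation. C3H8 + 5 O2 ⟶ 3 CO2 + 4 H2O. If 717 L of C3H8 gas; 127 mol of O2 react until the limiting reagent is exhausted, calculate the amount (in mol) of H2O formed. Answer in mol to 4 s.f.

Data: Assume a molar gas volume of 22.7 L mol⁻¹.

n(C3H8) = 717.0 / 22.7 = 31.59 mol
n(O2) = 127.0 mol
n/ν for C3H8 = 31.59/1 = 31.59
n/ν for O2 = 127.0/5 = 25.40
Smallest n/ν is O2 → limiting reagent.
n(H2O) = (4/5) × 127.0 = 101.6 mol

101.6 mol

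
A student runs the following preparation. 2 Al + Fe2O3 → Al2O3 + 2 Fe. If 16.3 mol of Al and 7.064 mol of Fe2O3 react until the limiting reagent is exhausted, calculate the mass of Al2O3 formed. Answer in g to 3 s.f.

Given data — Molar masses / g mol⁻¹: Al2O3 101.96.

720 g

n(Al) = 16.30 mol
n(Fe2O3) = 7.064 mol
n/ν for Al = 16.30/2 = 8.150
n/ν for Fe2O3 = 7.064/1 = 7.064
Smallest n/ν is Fe2O3 → limiting reagent.
n(Al2O3) = (1/1) × 7.064 = 7.064 mol
mass = 7.064 × 101.96 = 720.2 g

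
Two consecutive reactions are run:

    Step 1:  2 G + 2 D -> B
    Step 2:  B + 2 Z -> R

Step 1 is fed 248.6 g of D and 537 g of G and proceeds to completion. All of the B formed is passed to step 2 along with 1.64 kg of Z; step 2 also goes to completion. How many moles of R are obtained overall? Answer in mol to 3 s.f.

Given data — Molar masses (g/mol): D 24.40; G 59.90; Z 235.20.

3.49 mol

Step 1:
n(D) = 248.6 / 24.40 = 10.19 mol
n(G) = 537.0 / 59.90 = 8.965 mol
n/ν for D = 10.19/2 = 5.095
n/ν for G = 8.965/2 = 4.483
Smallest n/ν is G → limiting reagent.
n(B) produced = (1/2) × 8.965 = 4.483 mol
Step 2:
n(B) available = 4.483 mol
n(Z) = 1.640×1000 / 235.20 = 6.973 mol
n/ν for B = 4.483/1 = 4.483
n/ν for Z = 6.973/2 = 3.487
Smallest n/ν is Z → limiting reagent.
n(R) = (1/2) × 6.973 = 3.487 mol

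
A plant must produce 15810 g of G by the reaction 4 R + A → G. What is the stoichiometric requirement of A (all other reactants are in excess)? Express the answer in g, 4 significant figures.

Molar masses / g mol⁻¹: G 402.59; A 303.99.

n(G) = 15810 / 402.59 = 39.27 mol
n(A) = (1/1) × 39.27 = 39.27 mol
mass = 39.27 × 303.99 = 11940 g

11940 g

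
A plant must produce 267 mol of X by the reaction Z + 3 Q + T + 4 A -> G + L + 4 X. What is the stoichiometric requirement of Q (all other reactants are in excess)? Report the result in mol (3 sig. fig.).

200 mol

n(X) = 267.0 mol
n(Q) = (3/4) × 267.0 = 200.3 mol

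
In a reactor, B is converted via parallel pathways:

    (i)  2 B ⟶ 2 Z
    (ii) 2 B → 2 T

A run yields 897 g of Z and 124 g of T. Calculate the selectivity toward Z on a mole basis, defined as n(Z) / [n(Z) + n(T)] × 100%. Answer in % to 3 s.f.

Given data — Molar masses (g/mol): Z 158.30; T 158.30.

87.9 %

n(Z) = 897 / 158.30 = 5.666 mol
n(T) = 124 / 158.30 = 0.7833 mol
selectivity = 5.666/(5.666+0.7833) × 100 = 87.85 %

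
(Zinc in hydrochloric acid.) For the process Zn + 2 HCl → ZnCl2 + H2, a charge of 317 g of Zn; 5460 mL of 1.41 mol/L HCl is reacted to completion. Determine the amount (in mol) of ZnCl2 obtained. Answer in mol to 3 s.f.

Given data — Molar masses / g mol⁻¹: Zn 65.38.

3.85 mol

n(Zn) = 317.0 / 65.38 = 4.849 mol
n(HCl) = 1.41 × 5460/1000 = 7.699 mol
n/ν → Zn: 4.849, HCl: 3.850; HCl is limiting.
n(ZnCl2) = (1/2) × 7.699 = 3.850 mol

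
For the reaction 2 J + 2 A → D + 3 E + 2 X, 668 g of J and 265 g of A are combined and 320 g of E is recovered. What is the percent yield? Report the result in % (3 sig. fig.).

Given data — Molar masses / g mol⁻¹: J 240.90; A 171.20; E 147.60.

n(J) = 668.0 / 240.90 = 2.773 mol
n(A) = 265.0 / 171.20 = 1.548 mol
n/ν → J: 1.387, A: 0.7740; A is limiting.
theoretical n(E) = (3/2) × 1.548 = 2.322 mol → 342.7 g
% yield = 320 / 342.7 × 100 = 93.38 %

93.4 %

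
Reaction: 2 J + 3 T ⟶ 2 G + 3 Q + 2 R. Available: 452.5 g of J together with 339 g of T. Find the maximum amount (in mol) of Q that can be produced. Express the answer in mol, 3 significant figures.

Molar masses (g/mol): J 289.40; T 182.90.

1.85 mol

n(J) = 452.5 / 289.40 = 1.564 mol
n(T) = 339.0 / 182.90 = 1.853 mol
n/ν for J = 1.564/2 = 0.7820
n/ν for T = 1.853/3 = 0.6177
Smallest n/ν is T → limiting reagent.
n(Q) = (3/3) × 1.853 = 1.853 mol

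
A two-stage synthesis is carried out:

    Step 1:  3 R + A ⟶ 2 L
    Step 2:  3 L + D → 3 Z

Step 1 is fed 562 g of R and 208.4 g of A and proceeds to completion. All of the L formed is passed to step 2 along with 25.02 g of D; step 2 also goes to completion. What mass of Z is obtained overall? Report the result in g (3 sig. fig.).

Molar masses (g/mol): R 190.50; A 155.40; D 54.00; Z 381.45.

530 g

Step 1:
n(R) = 562.0 / 190.50 = 2.950 mol
n(A) = 208.4 / 155.40 = 1.341 mol
n/ν for R = 2.950/3 = 0.9833
n/ν for A = 1.341/1 = 1.341
Smallest n/ν is R → limiting reagent.
n(L) produced = (2/3) × 2.950 = 1.967 mol
Step 2:
n(L) available = 1.967 mol
n(D) = 25.02 / 54.00 = 0.4633 mol
n/ν for L = 1.967/3 = 0.6557
n/ν for D = 0.4633/1 = 0.4633
Smallest n/ν is D → limiting reagent.
n(Z) = (3/1) × 0.4633 = 1.390 mol
mass = 1.390 × 381.45 = 530.2 g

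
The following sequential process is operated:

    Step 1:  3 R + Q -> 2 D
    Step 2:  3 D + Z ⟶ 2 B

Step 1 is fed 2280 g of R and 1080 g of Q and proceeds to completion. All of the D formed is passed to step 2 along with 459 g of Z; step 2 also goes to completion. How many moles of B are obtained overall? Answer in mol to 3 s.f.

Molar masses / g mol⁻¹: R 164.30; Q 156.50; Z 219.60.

4.18 mol

Step 1:
n(R) = 2280 / 164.30 = 13.88 mol
n(Q) = 1080 / 156.50 = 6.901 mol
n/ν for R = 13.88/3 = 4.627
n/ν for Q = 6.901/1 = 6.901
Smallest n/ν is R → limiting reagent.
n(D) produced = (2/3) × 13.88 = 9.253 mol
Step 2:
n(D) available = 9.253 mol
n(Z) = 459.0 / 219.60 = 2.090 mol
n/ν for D = 9.253/3 = 3.084
n/ν for Z = 2.090/1 = 2.090
Smallest n/ν is Z → limiting reagent.
n(B) = (2/1) × 2.090 = 4.180 mol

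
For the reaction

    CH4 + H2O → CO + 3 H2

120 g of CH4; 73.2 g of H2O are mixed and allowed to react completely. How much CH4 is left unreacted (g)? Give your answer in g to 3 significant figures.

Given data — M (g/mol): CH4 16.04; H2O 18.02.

n(CH4) = 120.0 / 16.04 = 7.481 mol
n(H2O) = 73.20 / 18.02 = 4.062 mol
n/ν for CH4 = 7.481/1 = 7.481
n/ν for H2O = 4.062/1 = 4.062
Smallest n/ν is H2O → limiting reagent.
CH4 consumed = (1/1) × 4.062 = 4.062 mol
CH4 remaining = 7.481 − 4.062 = 3.419 mol
mass = 3.419 × 16.04 = 54.84 g

54.8 g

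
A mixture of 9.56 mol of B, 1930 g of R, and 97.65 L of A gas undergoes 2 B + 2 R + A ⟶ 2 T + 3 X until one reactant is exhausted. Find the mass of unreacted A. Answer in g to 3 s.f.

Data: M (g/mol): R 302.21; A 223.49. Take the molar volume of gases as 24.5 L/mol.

n(B) = 9.560 mol
n(R) = 1930 / 302.21 = 6.386 mol
n(A) = 97.65 / 24.5 = 3.986 mol
n/ν → B: 4.780, R: 3.193, A: 3.986; R is limiting.
A consumed = (1/2) × 6.386 = 3.193 mol
A remaining = 3.986 − 3.193 = 0.7930 mol
mass = 0.7930 × 223.49 = 177.2 g

177 g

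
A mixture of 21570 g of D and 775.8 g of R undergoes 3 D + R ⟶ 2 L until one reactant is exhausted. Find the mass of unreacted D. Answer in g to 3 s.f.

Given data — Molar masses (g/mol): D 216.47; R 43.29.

n(D) = 21570 / 216.47 = 99.64 mol
n(R) = 775.8 / 43.29 = 17.92 mol
n/ν for D = 99.64/3 = 33.21
n/ν for R = 17.92/1 = 17.92
Smallest n/ν is R → limiting reagent.
D consumed = (3/1) × 17.92 = 53.76 mol
D remaining = 99.64 − 53.76 = 45.88 mol
mass = 45.88 × 216.47 = 9932 g

9930 g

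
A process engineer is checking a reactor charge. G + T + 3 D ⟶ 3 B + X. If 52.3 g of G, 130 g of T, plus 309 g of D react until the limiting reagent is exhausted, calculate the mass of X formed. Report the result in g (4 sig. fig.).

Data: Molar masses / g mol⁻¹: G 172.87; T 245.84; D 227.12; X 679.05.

n(G) = 52.30 / 172.87 = 0.3025 mol
n(T) = 130.0 / 245.84 = 0.5288 mol
n(D) = 309.0 / 227.12 = 1.361 mol
n/ν for G = 0.3025/1 = 0.3025
n/ν for T = 0.5288/1 = 0.5288
n/ν for D = 1.361/3 = 0.4537
Smallest n/ν is G → limiting reagent.
n(X) = (1/1) × 0.3025 = 0.3025 mol
mass = 0.3025 × 679.05 = 205.4 g

205.4 g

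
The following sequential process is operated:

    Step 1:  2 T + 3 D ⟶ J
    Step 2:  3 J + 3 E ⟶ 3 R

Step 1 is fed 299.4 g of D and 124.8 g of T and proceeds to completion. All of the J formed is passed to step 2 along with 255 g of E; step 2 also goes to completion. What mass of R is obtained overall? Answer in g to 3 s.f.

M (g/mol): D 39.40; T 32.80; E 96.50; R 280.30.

533 g

Step 1:
n(D) = 299.4 / 39.40 = 7.599 mol
n(T) = 124.8 / 32.80 = 3.805 mol
n/ν for D = 7.599/3 = 2.533
n/ν for T = 3.805/2 = 1.903
Smallest n/ν is T → limiting reagent.
n(J) produced = (1/2) × 3.805 = 1.903 mol
Step 2:
n(J) available = 1.903 mol
n(E) = 255.0 / 96.50 = 2.642 mol
n/ν for J = 1.903/3 = 0.6343
n/ν for E = 2.642/3 = 0.8807
Smallest n/ν is J → limiting reagent.
n(R) = (3/3) × 1.903 = 1.903 mol
mass = 1.903 × 280.30 = 533.4 g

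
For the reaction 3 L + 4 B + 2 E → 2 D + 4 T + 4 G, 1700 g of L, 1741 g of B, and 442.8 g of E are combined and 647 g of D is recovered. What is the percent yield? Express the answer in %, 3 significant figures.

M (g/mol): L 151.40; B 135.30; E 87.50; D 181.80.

n(L) = 1700 / 151.40 = 11.23 mol
n(B) = 1741 / 135.30 = 12.87 mol
n(E) = 442.8 / 87.50 = 5.061 mol
n/ν → L: 3.743, B: 3.218, E: 2.531; E is limiting.
theoretical n(D) = (2/2) × 5.061 = 5.061 mol → 920.1 g
% yield = 647 / 920.1 × 100 = 70.32 %

70.3 %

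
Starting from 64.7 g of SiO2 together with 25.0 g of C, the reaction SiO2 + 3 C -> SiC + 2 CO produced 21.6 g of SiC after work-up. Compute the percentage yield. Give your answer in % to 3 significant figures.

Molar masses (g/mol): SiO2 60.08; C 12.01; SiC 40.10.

n(SiO2) = 64.70 / 60.08 = 1.077 mol
n(C) = 25.00 / 12.01 = 2.082 mol
n/ν → SiO2: 1.077, C: 0.6940; C is limiting.
theoretical n(SiC) = (1/3) × 2.082 = 0.6940 mol → 27.83 g
% yield = 21.6 / 27.83 × 100 = 77.61 %

77.6 %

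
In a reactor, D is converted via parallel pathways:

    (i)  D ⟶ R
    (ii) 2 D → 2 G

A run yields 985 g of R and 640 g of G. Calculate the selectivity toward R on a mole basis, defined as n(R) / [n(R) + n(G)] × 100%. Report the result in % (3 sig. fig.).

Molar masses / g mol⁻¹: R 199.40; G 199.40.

60.6 %

n(R) = 985 / 199.40 = 4.940 mol
n(G) = 640 / 199.40 = 3.210 mol
selectivity = 4.940/(4.940+3.210) × 100 = 60.61 %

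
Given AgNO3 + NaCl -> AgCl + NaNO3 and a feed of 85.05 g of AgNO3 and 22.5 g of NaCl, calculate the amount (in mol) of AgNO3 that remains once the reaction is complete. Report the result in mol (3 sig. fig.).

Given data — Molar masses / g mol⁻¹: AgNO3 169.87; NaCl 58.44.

0.116 mol

n(AgNO3) = 85.05 / 169.87 = 0.5007 mol
n(NaCl) = 22.50 / 58.44 = 0.3850 mol
n/ν for AgNO3 = 0.5007/1 = 0.5007
n/ν for NaCl = 0.3850/1 = 0.3850
Smallest n/ν is NaCl → limiting reagent.
AgNO3 consumed = (1/1) × 0.3850 = 0.3850 mol
AgNO3 remaining = 0.5007 − 0.3850 = 0.1157 mol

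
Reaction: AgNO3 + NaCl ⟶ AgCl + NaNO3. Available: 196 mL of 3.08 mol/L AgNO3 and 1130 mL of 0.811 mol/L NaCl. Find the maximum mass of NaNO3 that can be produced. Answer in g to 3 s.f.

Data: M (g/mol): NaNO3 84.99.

51.3 g

n(AgNO3) = 3.08 × 196.0/1000 = 0.6037 mol
n(NaCl) = 0.811 × 1130/1000 = 0.9164 mol
n/ν → AgNO3: 0.6037, NaCl: 0.9164; AgNO3 is limiting.
n(NaNO3) = (1/1) × 0.6037 = 0.6037 mol
mass = 0.6037 × 84.99 = 51.31 g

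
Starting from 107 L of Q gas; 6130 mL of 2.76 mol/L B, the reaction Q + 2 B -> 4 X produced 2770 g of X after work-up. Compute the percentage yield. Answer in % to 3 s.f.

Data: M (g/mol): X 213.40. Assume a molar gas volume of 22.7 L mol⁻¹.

68.8 %

n(Q) = 107.0 / 22.7 = 4.714 mol
n(B) = 2.76 × 6130/1000 = 16.92 mol
n/ν for Q = 4.714/1 = 4.714
n/ν for B = 16.92/2 = 8.460
Smallest n/ν is Q → limiting reagent.
theoretical n(X) = (4/1) × 4.714 = 18.86 mol → 4025 g
% yield = 2770 / 4025 × 100 = 68.82 %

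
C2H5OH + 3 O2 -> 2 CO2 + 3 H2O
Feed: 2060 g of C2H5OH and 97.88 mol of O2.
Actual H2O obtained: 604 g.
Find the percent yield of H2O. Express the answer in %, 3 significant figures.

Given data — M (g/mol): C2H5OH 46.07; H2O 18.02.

34.2 %

n(C2H5OH) = 2060 / 46.07 = 44.71 mol
n(O2) = 97.88 mol
n/ν for C2H5OH = 44.71/1 = 44.71
n/ν for O2 = 97.88/3 = 32.63
Smallest n/ν is O2 → limiting reagent.
theoretical n(H2O) = (3/3) × 97.88 = 97.88 mol → 1764 g
% yield = 604 / 1764 × 100 = 34.24 %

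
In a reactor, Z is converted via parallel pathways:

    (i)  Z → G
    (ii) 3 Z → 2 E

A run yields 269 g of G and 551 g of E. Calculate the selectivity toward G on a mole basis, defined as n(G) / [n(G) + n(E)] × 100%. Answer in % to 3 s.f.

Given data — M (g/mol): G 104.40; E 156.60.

42.3 %

n(G) = 269 / 104.40 = 2.577 mol
n(E) = 551 / 156.60 = 3.519 mol
selectivity = 2.577/(2.577+3.519) × 100 = 42.27 %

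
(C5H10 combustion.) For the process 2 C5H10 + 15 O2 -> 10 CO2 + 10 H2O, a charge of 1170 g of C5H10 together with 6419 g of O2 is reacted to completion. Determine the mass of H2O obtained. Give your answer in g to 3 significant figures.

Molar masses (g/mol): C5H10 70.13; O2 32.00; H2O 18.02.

1500 g

n(C5H10) = 1170 / 70.13 = 16.68 mol
n(O2) = 6419 / 32.00 = 200.6 mol
n/ν → C5H10: 8.340, O2: 13.37; C5H10 is limiting.
n(H2O) = (10/2) × 16.68 = 83.40 mol
mass = 83.40 × 18.02 = 1503 g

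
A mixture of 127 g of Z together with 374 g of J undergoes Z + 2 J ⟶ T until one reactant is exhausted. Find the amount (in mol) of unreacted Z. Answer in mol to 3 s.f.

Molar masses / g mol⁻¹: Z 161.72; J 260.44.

n(Z) = 127.0 / 161.72 = 0.7853 mol
n(J) = 374.0 / 260.44 = 1.436 mol
n/ν for Z = 0.7853/1 = 0.7853
n/ν for J = 1.436/2 = 0.7180
Smallest n/ν is J → limiting reagent.
Z consumed = (1/2) × 1.436 = 0.7180 mol
Z remaining = 0.7853 − 0.7180 = 0.06730 mol

0.0673 mol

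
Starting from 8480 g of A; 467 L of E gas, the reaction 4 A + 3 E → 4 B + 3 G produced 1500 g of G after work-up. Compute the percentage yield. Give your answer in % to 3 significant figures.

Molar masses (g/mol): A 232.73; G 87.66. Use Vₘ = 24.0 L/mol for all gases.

87.9 %

n(A) = 8480 / 232.73 = 36.44 mol
n(E) = 467.0 / 24.0 = 19.46 mol
n/ν → A: 9.110, E: 6.487; E is limiting.
theoretical n(G) = (3/3) × 19.46 = 19.46 mol → 1706 g
% yield = 1500 / 1706 × 100 = 87.92 %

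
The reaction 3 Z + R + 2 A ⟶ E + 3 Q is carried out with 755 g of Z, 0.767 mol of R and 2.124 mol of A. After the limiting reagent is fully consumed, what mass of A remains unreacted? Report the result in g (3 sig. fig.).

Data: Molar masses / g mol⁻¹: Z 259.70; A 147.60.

n(Z) = 755.0 / 259.70 = 2.907 mol
n(R) = 0.7670 mol
n(A) = 2.124 mol
n/ν for Z = 2.907/3 = 0.9690
n/ν for R = 0.7670/1 = 0.7670
n/ν for A = 2.124/2 = 1.062
Smallest n/ν is R → limiting reagent.
A consumed = (2/1) × 0.7670 = 1.534 mol
A remaining = 2.124 − 1.534 = 0.5900 mol
mass = 0.5900 × 147.60 = 87.08 g

87.1 g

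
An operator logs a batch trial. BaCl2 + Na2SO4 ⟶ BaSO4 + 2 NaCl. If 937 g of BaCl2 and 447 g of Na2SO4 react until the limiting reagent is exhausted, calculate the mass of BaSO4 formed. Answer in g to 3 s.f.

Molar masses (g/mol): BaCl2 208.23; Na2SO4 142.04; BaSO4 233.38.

n(BaCl2) = 937.0 / 208.23 = 4.500 mol
n(Na2SO4) = 447.0 / 142.04 = 3.147 mol
n/ν → BaCl2: 4.500, Na2SO4: 3.147; Na2SO4 is limiting.
n(BaSO4) = (1/1) × 3.147 = 3.147 mol
mass = 3.147 × 233.38 = 734.4 g

734 g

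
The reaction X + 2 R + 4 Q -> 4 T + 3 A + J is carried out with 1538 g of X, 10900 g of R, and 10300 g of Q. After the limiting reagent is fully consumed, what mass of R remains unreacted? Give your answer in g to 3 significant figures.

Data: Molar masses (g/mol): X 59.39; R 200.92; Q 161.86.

n(X) = 1538 / 59.39 = 25.90 mol
n(R) = 10900 / 200.92 = 54.25 mol
n(Q) = 10300 / 161.86 = 63.64 mol
n/ν → X: 25.90, R: 27.13, Q: 15.91; Q is limiting.
R consumed = (2/4) × 63.64 = 31.82 mol
R remaining = 54.25 − 31.82 = 22.43 mol
mass = 22.43 × 200.92 = 4507 g

4510 g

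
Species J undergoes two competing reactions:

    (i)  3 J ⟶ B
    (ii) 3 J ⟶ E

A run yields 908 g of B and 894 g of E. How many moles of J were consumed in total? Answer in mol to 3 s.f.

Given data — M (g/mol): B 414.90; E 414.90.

13.0 mol

n(B) = 908 / 414.90 = 2.188 mol
n(E) = 894 / 414.90 = 2.155 mol
n(J) via (i) = (3/1)×2.188 = 6.564 mol
n(J) via (ii) = (3/1)×2.155 = 6.465 mol
total n(J) = 6.564 + 6.465 = 13.03 mol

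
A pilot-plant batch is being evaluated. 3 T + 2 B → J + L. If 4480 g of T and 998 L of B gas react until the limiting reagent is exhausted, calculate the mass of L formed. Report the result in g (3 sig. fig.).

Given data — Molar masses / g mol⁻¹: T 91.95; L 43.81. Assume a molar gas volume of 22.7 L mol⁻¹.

n(T) = 4480 / 91.95 = 48.72 mol
n(B) = 998.0 / 22.7 = 43.96 mol
n/ν for T = 48.72/3 = 16.24
n/ν for B = 43.96/2 = 21.98
Smallest n/ν is T → limiting reagent.
n(L) = (1/3) × 48.72 = 16.24 mol
mass = 16.24 × 43.81 = 711.5 g

712 g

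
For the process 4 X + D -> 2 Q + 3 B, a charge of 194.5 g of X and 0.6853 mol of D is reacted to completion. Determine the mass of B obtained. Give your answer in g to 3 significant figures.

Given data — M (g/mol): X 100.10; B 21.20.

30.9 g

n(X) = 194.5 / 100.10 = 1.943 mol
n(D) = 0.6853 mol
n/ν for X = 1.943/4 = 0.4858
n/ν for D = 0.6853/1 = 0.6853
Smallest n/ν is X → limiting reagent.
n(B) = (3/4) × 1.943 = 1.457 mol
mass = 1.457 × 21.20 = 30.89 g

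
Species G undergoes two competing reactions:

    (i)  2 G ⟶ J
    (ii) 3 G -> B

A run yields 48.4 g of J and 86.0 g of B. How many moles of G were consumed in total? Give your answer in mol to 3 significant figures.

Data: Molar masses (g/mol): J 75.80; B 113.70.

n(J) = 48.4 / 75.80 = 0.6385 mol
n(B) = 86.0 / 113.70 = 0.7564 mol
n(G) via (i) = (2/1)×0.6385 = 1.277 mol
n(G) via (ii) = (3/1)×0.7564 = 2.269 mol
total n(G) = 1.277 + 2.269 = 3.546 mol

3.55 mol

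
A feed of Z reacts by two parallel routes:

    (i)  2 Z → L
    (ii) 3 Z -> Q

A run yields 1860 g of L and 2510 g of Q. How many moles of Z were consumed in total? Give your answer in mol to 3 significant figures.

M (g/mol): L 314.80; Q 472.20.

27.8 mol

n(L) = 1860 / 314.80 = 5.909 mol
n(Q) = 2510 / 472.20 = 5.316 mol
n(Z) via (i) = (2/1)×5.909 = 11.82 mol
n(Z) via (ii) = (3/1)×5.316 = 15.95 mol
total n(Z) = 11.82 + 15.95 = 27.77 mol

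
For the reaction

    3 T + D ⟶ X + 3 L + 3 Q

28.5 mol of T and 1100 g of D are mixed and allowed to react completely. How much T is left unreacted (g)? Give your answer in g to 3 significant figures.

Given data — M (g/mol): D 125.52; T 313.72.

693 g

n(T) = 28.50 mol
n(D) = 1100 / 125.52 = 8.764 mol
n/ν for T = 28.50/3 = 9.500
n/ν for D = 8.764/1 = 8.764
Smallest n/ν is D → limiting reagent.
T consumed = (3/1) × 8.764 = 26.29 mol
T remaining = 28.50 − 26.29 = 2.210 mol
mass = 2.210 × 313.72 = 693.3 g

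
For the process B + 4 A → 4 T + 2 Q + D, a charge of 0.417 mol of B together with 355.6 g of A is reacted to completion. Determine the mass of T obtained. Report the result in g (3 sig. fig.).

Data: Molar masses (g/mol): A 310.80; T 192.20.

n(B) = 0.4170 mol
n(A) = 355.6 / 310.80 = 1.144 mol
n/ν → B: 0.4170, A: 0.2860; A is limiting.
n(T) = (4/4) × 1.144 = 1.144 mol
mass = 1.144 × 192.20 = 219.9 g

220 g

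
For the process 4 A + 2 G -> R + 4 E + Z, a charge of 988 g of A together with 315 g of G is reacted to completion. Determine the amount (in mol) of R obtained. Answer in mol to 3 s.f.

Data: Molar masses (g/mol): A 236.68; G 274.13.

n(A) = 988.0 / 236.68 = 4.174 mol
n(G) = 315.0 / 274.13 = 1.149 mol
n/ν for A = 4.174/4 = 1.044
n/ν for G = 1.149/2 = 0.5745
Smallest n/ν is G → limiting reagent.
n(R) = (1/2) × 1.149 = 0.5745 mol

0.575 mol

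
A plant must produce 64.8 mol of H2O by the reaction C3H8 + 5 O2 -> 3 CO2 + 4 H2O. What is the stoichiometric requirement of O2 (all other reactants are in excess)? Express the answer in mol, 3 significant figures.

81.0 mol

n(H2O) = 64.80 mol
n(O2) = (5/4) × 64.80 = 81.00 mol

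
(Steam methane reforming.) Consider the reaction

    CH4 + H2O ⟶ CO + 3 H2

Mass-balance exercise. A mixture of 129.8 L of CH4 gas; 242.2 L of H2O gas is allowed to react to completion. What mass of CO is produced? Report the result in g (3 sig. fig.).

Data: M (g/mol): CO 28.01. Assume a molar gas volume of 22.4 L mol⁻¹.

n(CH4) = 129.8 / 22.4 = 5.795 mol
n(H2O) = 242.2 / 22.4 = 10.81 mol
n/ν for CH4 = 5.795/1 = 5.795
n/ν for H2O = 10.81/1 = 10.81
Smallest n/ν is CH4 → limiting reagent.
n(CO) = (1/1) × 5.795 = 5.795 mol
mass = 5.795 × 28.01 = 162.3 g

162 g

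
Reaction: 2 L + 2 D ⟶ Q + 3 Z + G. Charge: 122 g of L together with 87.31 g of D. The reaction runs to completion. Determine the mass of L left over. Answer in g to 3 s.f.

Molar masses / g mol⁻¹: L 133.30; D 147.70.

n(L) = 122.0 / 133.30 = 0.9152 mol
n(D) = 87.31 / 147.70 = 0.5911 mol
n/ν → L: 0.4576, D: 0.2956; D is limiting.
L consumed = (2/2) × 0.5911 = 0.5911 mol
L remaining = 0.9152 − 0.5911 = 0.3241 mol
mass = 0.3241 × 133.30 = 43.20 g

43.2 g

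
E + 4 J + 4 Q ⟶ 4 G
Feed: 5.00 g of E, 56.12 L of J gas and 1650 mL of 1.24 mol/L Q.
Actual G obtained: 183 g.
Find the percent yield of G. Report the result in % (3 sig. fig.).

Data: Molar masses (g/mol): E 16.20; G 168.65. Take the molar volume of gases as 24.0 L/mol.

87.9 %

n(E) = 5.000 / 16.20 = 0.3086 mol
n(J) = 56.12 / 24.0 = 2.338 mol
n(Q) = 1.24 × 1650/1000 = 2.046 mol
n/ν for E = 0.3086/1 = 0.3086
n/ν for J = 2.338/4 = 0.5845
n/ν for Q = 2.046/4 = 0.5115
Smallest n/ν is E → limiting reagent.
theoretical n(G) = (4/1) × 0.3086 = 1.234 mol → 208.1 g
% yield = 183 / 208.1 × 100 = 87.94 %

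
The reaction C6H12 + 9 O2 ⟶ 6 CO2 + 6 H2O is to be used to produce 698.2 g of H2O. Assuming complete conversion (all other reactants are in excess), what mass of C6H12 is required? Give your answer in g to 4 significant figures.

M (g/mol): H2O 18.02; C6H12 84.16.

n(H2O) = 698.2 / 18.02 = 38.75 mol
n(C6H12) = (1/6) × 38.75 = 6.458 mol
mass = 6.458 × 84.16 = 543.5 g

543.5 g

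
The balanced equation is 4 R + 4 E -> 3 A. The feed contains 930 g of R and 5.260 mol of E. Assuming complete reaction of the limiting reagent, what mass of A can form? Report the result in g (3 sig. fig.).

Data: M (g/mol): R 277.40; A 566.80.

1430 g

n(R) = 930.0 / 277.40 = 3.353 mol
n(E) = 5.260 mol
n/ν for R = 3.353/4 = 0.8383
n/ν for E = 5.260/4 = 1.315
Smallest n/ν is R → limiting reagent.
n(A) = (3/4) × 3.353 = 2.515 mol
mass = 2.515 × 566.80 = 1426 g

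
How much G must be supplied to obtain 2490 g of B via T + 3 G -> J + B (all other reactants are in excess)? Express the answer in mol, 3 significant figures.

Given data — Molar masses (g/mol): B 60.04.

n(B) = 2490 / 60.04 = 41.47 mol
n(G) = (3/1) × 41.47 = 124.4 mol

124 mol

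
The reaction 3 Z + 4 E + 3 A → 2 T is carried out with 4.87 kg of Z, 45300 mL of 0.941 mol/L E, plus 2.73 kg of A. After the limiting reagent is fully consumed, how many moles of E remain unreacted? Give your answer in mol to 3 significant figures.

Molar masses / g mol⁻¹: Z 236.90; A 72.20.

n(Z) = 4.870×1000 / 236.90 = 20.56 mol
n(E) = 0.941 × 45300/1000 = 42.63 mol
n(A) = 2.730×1000 / 72.20 = 37.81 mol
n/ν for Z = 20.56/3 = 6.853
n/ν for E = 42.63/4 = 10.66
n/ν for A = 37.81/3 = 12.60
Smallest n/ν is Z → limiting reagent.
E consumed = (4/3) × 20.56 = 27.41 mol
E remaining = 42.63 − 27.41 = 15.22 mol

15.2 mol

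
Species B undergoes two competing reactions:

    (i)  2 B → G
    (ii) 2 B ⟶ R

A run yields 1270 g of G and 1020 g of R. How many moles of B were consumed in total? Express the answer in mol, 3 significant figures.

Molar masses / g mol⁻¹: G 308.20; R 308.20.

n(G) = 1270 / 308.20 = 4.121 mol
n(R) = 1020 / 308.20 = 3.310 mol
n(B) via (i) = (2/1)×4.121 = 8.242 mol
n(B) via (ii) = (2/1)×3.310 = 6.620 mol
total n(B) = 8.242 + 6.620 = 14.86 mol

14.9 mol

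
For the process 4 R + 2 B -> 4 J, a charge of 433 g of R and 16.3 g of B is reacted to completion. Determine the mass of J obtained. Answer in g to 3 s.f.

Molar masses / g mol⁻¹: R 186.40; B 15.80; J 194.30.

n(R) = 433.0 / 186.40 = 2.323 mol
n(B) = 16.30 / 15.80 = 1.032 mol
n/ν → R: 0.5808, B: 0.5160; B is limiting.
n(J) = (4/2) × 1.032 = 2.064 mol
mass = 2.064 × 194.30 = 401.0 g

401 g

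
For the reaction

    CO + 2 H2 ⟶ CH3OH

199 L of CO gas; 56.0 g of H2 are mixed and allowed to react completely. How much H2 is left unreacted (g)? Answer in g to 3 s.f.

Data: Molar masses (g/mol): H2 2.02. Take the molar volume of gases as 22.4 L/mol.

n(CO) = 199.0 / 22.4 = 8.884 mol
n(H2) = 56.00 / 2.02 = 27.72 mol
n/ν for CO = 8.884/1 = 8.884
n/ν for H2 = 27.72/2 = 13.86
Smallest n/ν is CO → limiting reagent.
H2 consumed = (2/1) × 8.884 = 17.77 mol
H2 remaining = 27.72 − 17.77 = 9.950 mol
mass = 9.950 × 2.02 = 20.10 g

20.1 g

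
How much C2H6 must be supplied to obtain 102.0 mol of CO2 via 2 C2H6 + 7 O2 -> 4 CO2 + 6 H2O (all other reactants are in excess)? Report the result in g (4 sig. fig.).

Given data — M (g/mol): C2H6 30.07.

n(CO2) = 102.0 mol
n(C2H6) = (2/4) × 102.0 = 51.00 mol
mass = 51.00 × 30.07 = 1534 g

1534 g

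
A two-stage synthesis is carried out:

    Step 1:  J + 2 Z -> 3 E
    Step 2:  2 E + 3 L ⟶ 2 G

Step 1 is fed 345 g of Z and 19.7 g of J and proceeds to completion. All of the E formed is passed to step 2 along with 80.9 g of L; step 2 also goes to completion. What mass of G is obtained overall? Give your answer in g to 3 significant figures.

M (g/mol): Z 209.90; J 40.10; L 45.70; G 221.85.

Step 1:
n(Z) = 345.0 / 209.90 = 1.644 mol
n(J) = 19.70 / 40.10 = 0.4913 mol
n/ν → Z: 0.8220, J: 0.4913; J is limiting.
n(E) produced = (3/1) × 0.4913 = 1.474 mol
Step 2:
n(E) available = 1.474 mol
n(L) = 80.90 / 45.70 = 1.770 mol
n/ν → E: 0.7370, L: 0.5900; L is limiting.
n(G) = (2/3) × 1.770 = 1.180 mol
mass = 1.180 × 221.85 = 261.8 g

262 g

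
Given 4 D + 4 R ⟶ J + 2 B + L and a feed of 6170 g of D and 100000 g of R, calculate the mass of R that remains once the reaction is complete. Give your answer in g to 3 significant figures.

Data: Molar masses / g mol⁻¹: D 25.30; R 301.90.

26400 g

n(D) = 6170 / 25.30 = 243.9 mol
n(R) = 100000 / 301.90 = 331.2 mol
n/ν for D = 243.9/4 = 60.98
n/ν for R = 331.2/4 = 82.80
Smallest n/ν is D → limiting reagent.
R consumed = (4/4) × 243.9 = 243.9 mol
R remaining = 331.2 − 243.9 = 87.30 mol
mass = 87.30 × 301.90 = 26360 g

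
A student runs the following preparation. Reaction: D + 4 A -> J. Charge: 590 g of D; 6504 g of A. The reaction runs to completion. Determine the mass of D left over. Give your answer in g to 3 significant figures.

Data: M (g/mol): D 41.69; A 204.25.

258 g

n(D) = 590.0 / 41.69 = 14.15 mol
n(A) = 6504 / 204.25 = 31.84 mol
n/ν for D = 14.15/1 = 14.15
n/ν for A = 31.84/4 = 7.960
Smallest n/ν is A → limiting reagent.
D consumed = (1/4) × 31.84 = 7.960 mol
D remaining = 14.15 − 7.960 = 6.190 mol
mass = 6.190 × 41.69 = 258.1 g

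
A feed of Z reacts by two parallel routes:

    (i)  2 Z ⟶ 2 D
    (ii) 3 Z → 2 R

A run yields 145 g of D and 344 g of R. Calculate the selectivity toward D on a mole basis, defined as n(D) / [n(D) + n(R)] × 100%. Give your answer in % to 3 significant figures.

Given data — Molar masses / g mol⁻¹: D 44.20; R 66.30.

n(D) = 145 / 44.20 = 3.281 mol
n(R) = 344 / 66.30 = 5.189 mol
selectivity = 3.281/(3.281+5.189) × 100 = 38.74 %

38.7 %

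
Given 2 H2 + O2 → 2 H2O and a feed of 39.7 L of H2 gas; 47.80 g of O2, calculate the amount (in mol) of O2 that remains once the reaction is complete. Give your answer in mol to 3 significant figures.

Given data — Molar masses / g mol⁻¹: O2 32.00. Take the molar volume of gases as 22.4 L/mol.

n(H2) = 39.70 / 22.4 = 1.772 mol
n(O2) = 47.80 / 32.00 = 1.494 mol
n/ν for H2 = 1.772/2 = 0.8860
n/ν for O2 = 1.494/1 = 1.494
Smallest n/ν is H2 → limiting reagent.
O2 consumed = (1/2) × 1.772 = 0.8860 mol
O2 remaining = 1.494 − 0.8860 = 0.6080 mol

0.608 mol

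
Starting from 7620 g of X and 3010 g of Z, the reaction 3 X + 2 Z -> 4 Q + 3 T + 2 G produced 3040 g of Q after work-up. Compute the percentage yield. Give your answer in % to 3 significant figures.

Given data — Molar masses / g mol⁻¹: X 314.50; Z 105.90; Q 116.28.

n(X) = 7620 / 314.50 = 24.23 mol
n(Z) = 3010 / 105.90 = 28.42 mol
n/ν for X = 24.23/3 = 8.077
n/ν for Z = 28.42/2 = 14.21
Smallest n/ν is X → limiting reagent.
theoretical n(Q) = (4/3) × 24.23 = 32.31 mol → 3757 g
% yield = 3040 / 3757 × 100 = 80.92 %

80.9 %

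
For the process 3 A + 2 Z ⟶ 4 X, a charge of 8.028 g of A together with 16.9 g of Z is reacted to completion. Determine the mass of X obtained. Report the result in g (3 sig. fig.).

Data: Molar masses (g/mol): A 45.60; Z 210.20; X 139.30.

n(A) = 8.028 / 45.60 = 0.1761 mol
n(Z) = 16.90 / 210.20 = 0.08040 mol
n/ν for A = 0.1761/3 = 0.05870
n/ν for Z = 0.08040/2 = 0.04020
Smallest n/ν is Z → limiting reagent.
n(X) = (4/2) × 0.08040 = 0.1608 mol
mass = 0.1608 × 139.30 = 22.40 g

22.4 g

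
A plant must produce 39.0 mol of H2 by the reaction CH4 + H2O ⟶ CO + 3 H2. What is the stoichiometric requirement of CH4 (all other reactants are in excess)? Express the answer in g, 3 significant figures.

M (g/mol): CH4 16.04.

209 g

n(H2) = 39.00 mol
n(CH4) = (1/3) × 39.00 = 13.00 mol
mass = 13.00 × 16.04 = 208.5 g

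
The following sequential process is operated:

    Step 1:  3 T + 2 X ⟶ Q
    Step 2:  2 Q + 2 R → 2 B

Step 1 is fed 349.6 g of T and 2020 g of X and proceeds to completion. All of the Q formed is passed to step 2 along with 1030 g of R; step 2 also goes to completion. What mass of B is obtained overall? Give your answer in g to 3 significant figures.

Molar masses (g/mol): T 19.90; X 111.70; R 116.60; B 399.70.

Step 1:
n(T) = 349.6 / 19.90 = 17.57 mol
n(X) = 2020 / 111.70 = 18.08 mol
n/ν for T = 17.57/3 = 5.857
n/ν for X = 18.08/2 = 9.040
Smallest n/ν is T → limiting reagent.
n(Q) produced = (1/3) × 17.57 = 5.857 mol
Step 2:
n(Q) available = 5.857 mol
n(R) = 1030 / 116.60 = 8.834 mol
n/ν for Q = 5.857/2 = 2.929
n/ν for R = 8.834/2 = 4.417
Smallest n/ν is Q → limiting reagent.
n(B) = (2/2) × 5.857 = 5.857 mol
mass = 5.857 × 399.70 = 2341 g

2340 g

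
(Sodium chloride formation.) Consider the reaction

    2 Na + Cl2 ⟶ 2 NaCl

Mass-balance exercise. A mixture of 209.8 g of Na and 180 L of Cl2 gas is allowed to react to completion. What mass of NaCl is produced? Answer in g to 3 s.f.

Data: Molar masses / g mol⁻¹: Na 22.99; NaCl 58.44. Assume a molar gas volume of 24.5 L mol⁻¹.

n(Na) = 209.8 / 22.99 = 9.126 mol
n(Cl2) = 180.0 / 24.5 = 7.347 mol
n/ν → Na: 4.563, Cl2: 7.347; Na is limiting.
n(NaCl) = (2/2) × 9.126 = 9.126 mol
mass = 9.126 × 58.44 = 533.3 g

533 g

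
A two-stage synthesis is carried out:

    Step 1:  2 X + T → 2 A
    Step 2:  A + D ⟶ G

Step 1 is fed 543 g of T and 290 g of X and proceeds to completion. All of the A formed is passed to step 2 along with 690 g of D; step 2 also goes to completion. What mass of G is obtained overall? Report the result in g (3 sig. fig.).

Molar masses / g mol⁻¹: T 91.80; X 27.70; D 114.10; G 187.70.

Step 1:
n(T) = 543.0 / 91.80 = 5.915 mol
n(X) = 290.0 / 27.70 = 10.47 mol
n/ν for T = 5.915/1 = 5.915
n/ν for X = 10.47/2 = 5.235
Smallest n/ν is X → limiting reagent.
n(A) produced = (2/2) × 10.47 = 10.47 mol
Step 2:
n(A) available = 10.47 mol
n(D) = 690.0 / 114.10 = 6.047 mol
n/ν for A = 10.47/1 = 10.47
n/ν for D = 6.047/1 = 6.047
Smallest n/ν is D → limiting reagent.
n(G) = (1/1) × 6.047 = 6.047 mol
mass = 6.047 × 187.70 = 1135 g

1140 g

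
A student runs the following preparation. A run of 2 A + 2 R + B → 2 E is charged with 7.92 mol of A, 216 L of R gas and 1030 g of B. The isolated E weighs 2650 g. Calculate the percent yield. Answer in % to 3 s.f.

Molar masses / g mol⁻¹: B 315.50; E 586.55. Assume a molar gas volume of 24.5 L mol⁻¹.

69.2 %

n(A) = 7.920 mol
n(R) = 216.0 / 24.5 = 8.816 mol
n(B) = 1030 / 315.50 = 3.265 mol
n/ν for A = 7.920/2 = 3.960
n/ν for R = 8.816/2 = 4.408
n/ν for B = 3.265/1 = 3.265
Smallest n/ν is B → limiting reagent.
theoretical n(E) = (2/1) × 3.265 = 6.530 mol → 3830 g
% yield = 2650 / 3830 × 100 = 69.19 %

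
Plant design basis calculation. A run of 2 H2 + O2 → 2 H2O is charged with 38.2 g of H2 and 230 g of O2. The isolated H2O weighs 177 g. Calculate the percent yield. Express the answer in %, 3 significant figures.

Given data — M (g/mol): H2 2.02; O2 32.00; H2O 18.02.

n(H2) = 38.20 / 2.02 = 18.91 mol
n(O2) = 230.0 / 32.00 = 7.188 mol
n/ν for H2 = 18.91/2 = 9.455
n/ν for O2 = 7.188/1 = 7.188
Smallest n/ν is O2 → limiting reagent.
theoretical n(H2O) = (2/1) × 7.188 = 14.38 mol → 259.1 g
% yield = 177 / 259.1 × 100 = 68.31 %

68.3 %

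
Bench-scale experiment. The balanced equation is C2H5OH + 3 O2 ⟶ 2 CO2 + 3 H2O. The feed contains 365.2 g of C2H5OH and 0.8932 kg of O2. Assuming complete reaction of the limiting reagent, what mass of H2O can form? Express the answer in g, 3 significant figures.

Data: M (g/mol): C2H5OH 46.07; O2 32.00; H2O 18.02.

n(C2H5OH) = 365.2 / 46.07 = 7.927 mol
n(O2) = 0.8932×1000 / 32.00 = 27.91 mol
n/ν → C2H5OH: 7.927, O2: 9.303; C2H5OH is limiting.
n(H2O) = (3/1) × 7.927 = 23.78 mol
mass = 23.78 × 18.02 = 428.5 g

429 g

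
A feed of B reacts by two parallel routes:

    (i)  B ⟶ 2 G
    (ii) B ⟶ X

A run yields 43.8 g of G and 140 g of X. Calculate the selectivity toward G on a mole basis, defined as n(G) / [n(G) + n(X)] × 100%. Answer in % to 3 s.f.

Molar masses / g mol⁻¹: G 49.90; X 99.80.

38.5 %

n(G) = 43.8 / 49.90 = 0.8778 mol
n(X) = 140 / 99.80 = 1.403 mol
selectivity = 0.8778/(0.8778+1.403) × 100 = 38.49 %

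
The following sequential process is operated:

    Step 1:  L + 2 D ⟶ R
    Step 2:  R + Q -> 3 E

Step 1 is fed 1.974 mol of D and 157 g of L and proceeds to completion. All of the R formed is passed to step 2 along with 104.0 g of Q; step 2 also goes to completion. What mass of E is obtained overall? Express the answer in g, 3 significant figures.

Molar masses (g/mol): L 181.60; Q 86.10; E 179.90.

467 g

Step 1:
n(D) = 1.974 mol
n(L) = 157.0 / 181.60 = 0.8645 mol
n/ν → D: 0.9870, L: 0.8645; L is limiting.
n(R) produced = (1/1) × 0.8645 = 0.8645 mol
Step 2:
n(R) available = 0.8645 mol
n(Q) = 104.0 / 86.10 = 1.208 mol
n/ν → R: 0.8645, Q: 1.208; R is limiting.
n(E) = (3/1) × 0.8645 = 2.594 mol
mass = 2.594 × 179.90 = 466.7 g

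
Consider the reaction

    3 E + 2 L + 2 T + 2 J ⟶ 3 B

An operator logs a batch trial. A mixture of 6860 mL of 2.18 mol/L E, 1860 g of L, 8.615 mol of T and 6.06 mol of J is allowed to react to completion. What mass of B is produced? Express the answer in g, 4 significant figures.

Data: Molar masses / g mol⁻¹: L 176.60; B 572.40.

n(E) = 2.18 × 6860/1000 = 14.95 mol
n(L) = 1860 / 176.60 = 10.53 mol
n(T) = 8.615 mol
n(J) = 6.060 mol
n/ν → E: 4.983, L: 5.265, T: 4.308, J: 3.030; J is limiting.
n(B) = (3/2) × 6.060 = 9.090 mol
mass = 9.090 × 572.40 = 5203 g

5203 g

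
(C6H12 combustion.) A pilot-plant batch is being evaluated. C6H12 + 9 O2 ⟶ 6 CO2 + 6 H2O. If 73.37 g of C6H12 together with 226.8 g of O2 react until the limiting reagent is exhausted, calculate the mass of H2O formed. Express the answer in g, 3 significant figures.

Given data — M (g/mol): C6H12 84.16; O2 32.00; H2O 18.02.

n(C6H12) = 73.37 / 84.16 = 0.8718 mol
n(O2) = 226.8 / 32.00 = 7.088 mol
n/ν for C6H12 = 0.8718/1 = 0.8718
n/ν for O2 = 7.088/9 = 0.7876
Smallest n/ν is O2 → limiting reagent.
n(H2O) = (6/9) × 7.088 = 4.725 mol
mass = 4.725 × 18.02 = 85.14 g

85.1 g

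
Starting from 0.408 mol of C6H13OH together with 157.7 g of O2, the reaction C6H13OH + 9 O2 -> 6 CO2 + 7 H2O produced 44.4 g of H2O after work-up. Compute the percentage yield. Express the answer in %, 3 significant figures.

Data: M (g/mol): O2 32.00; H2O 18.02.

n(C6H13OH) = 0.4080 mol
n(O2) = 157.7 / 32.00 = 4.928 mol
n/ν → C6H13OH: 0.4080, O2: 0.5476; C6H13OH is limiting.
theoretical n(H2O) = (7/1) × 0.4080 = 2.856 mol → 51.47 g
% yield = 44.4 / 51.47 × 100 = 86.26 %

86.3 %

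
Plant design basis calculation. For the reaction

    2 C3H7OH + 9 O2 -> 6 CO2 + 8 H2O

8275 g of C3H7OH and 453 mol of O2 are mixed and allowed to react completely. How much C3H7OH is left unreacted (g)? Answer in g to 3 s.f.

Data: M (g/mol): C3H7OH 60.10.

2220 g

n(C3H7OH) = 8275 / 60.10 = 137.7 mol
n(O2) = 453.0 mol
n/ν for C3H7OH = 137.7/2 = 68.85
n/ν for O2 = 453.0/9 = 50.33
Smallest n/ν is O2 → limiting reagent.
C3H7OH consumed = (2/9) × 453.0 = 100.7 mol
C3H7OH remaining = 137.7 − 100.7 = 37.00 mol
mass = 37.00 × 60.10 = 2224 g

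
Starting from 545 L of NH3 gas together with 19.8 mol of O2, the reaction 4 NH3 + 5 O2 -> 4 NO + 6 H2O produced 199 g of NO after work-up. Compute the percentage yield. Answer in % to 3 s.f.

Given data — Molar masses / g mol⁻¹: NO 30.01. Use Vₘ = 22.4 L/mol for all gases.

n(NH3) = 545.0 / 22.4 = 24.33 mol
n(O2) = 19.80 mol
n/ν for NH3 = 24.33/4 = 6.083
n/ν for O2 = 19.80/5 = 3.960
Smallest n/ν is O2 → limiting reagent.
theoretical n(NO) = (4/5) × 19.80 = 15.84 mol → 475.4 g
% yield = 199 / 475.4 × 100 = 41.86 %

41.9 %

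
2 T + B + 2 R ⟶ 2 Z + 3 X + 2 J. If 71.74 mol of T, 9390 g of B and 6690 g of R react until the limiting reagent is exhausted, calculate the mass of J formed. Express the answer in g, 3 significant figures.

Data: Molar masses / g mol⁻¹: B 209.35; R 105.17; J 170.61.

10900 g

n(T) = 71.74 mol
n(B) = 9390 / 209.35 = 44.85 mol
n(R) = 6690 / 105.17 = 63.61 mol
n/ν for T = 71.74/2 = 35.87
n/ν for B = 44.85/1 = 44.85
n/ν for R = 63.61/2 = 31.81
Smallest n/ν is R → limiting reagent.
n(J) = (2/2) × 63.61 = 63.61 mol
mass = 63.61 × 170.61 = 10850 g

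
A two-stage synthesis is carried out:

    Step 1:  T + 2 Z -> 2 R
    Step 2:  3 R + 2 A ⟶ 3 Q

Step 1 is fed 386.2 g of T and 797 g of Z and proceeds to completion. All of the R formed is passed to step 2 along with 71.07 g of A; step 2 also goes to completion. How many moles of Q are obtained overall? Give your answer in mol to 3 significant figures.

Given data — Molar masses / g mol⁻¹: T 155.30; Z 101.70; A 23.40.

4.56 mol

Step 1:
n(T) = 386.2 / 155.30 = 2.487 mol
n(Z) = 797.0 / 101.70 = 7.837 mol
n/ν for T = 2.487/1 = 2.487
n/ν for Z = 7.837/2 = 3.919
Smallest n/ν is T → limiting reagent.
n(R) produced = (2/1) × 2.487 = 4.974 mol
Step 2:
n(R) available = 4.974 mol
n(A) = 71.07 / 23.40 = 3.037 mol
n/ν for R = 4.974/3 = 1.658
n/ν for A = 3.037/2 = 1.519
Smallest n/ν is A → limiting reagent.
n(Q) = (3/2) × 3.037 = 4.556 mol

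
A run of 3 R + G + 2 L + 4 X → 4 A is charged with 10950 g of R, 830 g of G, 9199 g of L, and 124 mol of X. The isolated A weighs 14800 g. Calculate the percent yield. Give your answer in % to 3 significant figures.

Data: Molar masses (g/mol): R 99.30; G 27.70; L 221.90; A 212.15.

n(R) = 10950 / 99.30 = 110.3 mol
n(G) = 830.0 / 27.70 = 29.96 mol
n(L) = 9199 / 221.90 = 41.46 mol
n(X) = 124.0 mol
n/ν for R = 110.3/3 = 36.77
n/ν for G = 29.96/1 = 29.96
n/ν for L = 41.46/2 = 20.73
n/ν for X = 124.0/4 = 31.00
Smallest n/ν is L → limiting reagent.
theoretical n(A) = (4/2) × 41.46 = 82.92 mol → 17590 g
% yield = 14800 / 17590 × 100 = 84.14 %

84.1 %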